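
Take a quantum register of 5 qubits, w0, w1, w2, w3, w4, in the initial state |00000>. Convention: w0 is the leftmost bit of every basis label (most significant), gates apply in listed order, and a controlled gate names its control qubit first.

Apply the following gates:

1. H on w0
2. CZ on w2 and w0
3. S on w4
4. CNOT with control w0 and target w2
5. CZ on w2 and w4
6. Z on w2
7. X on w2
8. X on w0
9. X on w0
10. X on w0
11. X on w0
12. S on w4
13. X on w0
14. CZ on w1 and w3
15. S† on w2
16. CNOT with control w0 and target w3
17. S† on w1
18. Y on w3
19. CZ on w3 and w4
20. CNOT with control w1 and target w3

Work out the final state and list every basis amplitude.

After the circuit, the state carries amplitude -sqrt(2)*I/2 on |00010>, -sqrt(2)/2 on |10100>, and 0 on every other basis state. Key observation: steps 8-11 multiply out to the identity, so the circuit reduces to the remaining gates.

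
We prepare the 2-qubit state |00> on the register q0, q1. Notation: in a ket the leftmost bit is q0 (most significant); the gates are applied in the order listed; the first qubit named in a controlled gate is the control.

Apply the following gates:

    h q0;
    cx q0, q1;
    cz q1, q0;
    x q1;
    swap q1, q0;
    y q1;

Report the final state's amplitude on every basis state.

The final amplitudes are sqrt(2)*I/2 on |00>, 0 on |01>, 0 on |10>, sqrt(2)*I/2 on |11>.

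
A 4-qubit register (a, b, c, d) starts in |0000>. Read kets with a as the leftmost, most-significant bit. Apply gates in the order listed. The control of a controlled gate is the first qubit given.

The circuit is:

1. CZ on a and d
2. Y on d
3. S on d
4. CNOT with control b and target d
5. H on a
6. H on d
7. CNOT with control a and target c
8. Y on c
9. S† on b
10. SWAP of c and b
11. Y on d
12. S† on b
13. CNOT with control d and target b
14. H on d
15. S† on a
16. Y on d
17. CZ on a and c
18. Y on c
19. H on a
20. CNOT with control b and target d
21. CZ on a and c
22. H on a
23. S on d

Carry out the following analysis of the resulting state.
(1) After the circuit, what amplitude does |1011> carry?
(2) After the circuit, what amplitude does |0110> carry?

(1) The amplitude on |1011> is -sqrt(2)/4.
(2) |0110> carries amplitude -sqrt(2)*I/4 in the final state.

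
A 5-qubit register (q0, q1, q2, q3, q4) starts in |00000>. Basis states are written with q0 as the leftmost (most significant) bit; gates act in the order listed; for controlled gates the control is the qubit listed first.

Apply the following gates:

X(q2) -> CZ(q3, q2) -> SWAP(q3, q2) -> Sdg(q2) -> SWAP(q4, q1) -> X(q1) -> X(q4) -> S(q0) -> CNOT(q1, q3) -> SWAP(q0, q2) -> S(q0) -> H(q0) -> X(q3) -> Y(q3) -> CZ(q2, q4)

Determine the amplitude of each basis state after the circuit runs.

The resulting statevector has amplitude -sqrt(2)*I/2 on |01001>, -sqrt(2)*I/2 on |11001>, and 0 on every other basis state.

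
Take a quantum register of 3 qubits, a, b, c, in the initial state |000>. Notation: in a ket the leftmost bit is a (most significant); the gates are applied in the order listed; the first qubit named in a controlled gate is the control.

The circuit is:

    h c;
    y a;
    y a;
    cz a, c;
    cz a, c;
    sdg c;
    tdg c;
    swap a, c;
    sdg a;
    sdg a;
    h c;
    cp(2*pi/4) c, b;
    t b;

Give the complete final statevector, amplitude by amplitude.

The resulting statevector has amplitude 1/2 on |000>, 1/2 on |001>, 0 on |010>, 0 on |011>, exp(I*pi/4)/2 on |100>, exp(I*pi/4)/2 on |101>, 0 on |110>, 0 on |111>.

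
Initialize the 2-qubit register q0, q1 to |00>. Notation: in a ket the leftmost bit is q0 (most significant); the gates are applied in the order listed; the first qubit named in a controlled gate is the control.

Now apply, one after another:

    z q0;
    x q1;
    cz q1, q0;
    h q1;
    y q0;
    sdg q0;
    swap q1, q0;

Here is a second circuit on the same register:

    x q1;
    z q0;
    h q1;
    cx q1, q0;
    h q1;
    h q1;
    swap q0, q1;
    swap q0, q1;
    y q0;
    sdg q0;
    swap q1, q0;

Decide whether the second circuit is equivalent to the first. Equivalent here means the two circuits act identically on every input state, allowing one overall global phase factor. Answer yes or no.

No: there is an input state on which the two circuits produce genuinely different outputs (not merely differing by a phase).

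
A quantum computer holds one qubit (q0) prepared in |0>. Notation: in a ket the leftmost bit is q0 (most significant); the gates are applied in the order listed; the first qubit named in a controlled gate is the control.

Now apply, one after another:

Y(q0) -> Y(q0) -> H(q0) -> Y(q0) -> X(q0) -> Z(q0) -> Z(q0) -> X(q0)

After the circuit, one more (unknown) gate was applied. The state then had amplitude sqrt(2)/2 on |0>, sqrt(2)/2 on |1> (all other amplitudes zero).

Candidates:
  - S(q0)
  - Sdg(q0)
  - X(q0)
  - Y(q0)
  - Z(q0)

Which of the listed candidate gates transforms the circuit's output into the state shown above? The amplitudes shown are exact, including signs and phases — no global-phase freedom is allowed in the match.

It was Y(q0) that produced the state shown. Key observation: steps 5-8 multiply out to the identity, so the circuit reduces to the remaining gates.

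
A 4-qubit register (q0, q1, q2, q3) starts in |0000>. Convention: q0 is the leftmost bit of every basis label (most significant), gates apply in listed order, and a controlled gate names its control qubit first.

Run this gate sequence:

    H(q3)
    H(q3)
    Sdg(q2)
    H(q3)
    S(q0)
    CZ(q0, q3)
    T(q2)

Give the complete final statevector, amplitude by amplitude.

The final amplitudes are sqrt(2)/2 on |0000>, sqrt(2)/2 on |0001>, and 0 on every other basis state. Key observation: the block from step 1 through step 2 cancels to the identity and can be dropped.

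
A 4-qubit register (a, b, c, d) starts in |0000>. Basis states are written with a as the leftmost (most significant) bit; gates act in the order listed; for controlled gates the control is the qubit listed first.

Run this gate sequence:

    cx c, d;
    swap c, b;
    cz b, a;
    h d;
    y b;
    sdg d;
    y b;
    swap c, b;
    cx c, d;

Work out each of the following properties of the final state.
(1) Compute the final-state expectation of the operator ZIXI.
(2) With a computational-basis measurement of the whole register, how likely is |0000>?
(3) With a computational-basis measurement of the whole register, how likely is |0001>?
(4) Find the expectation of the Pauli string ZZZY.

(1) In the final state, ZIXI has expectation 0.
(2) A full measurement returns |0000> with probability 1/2.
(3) The probability of measuring |0001> is 1/2.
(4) In the final state, ZZZY has expectation -1.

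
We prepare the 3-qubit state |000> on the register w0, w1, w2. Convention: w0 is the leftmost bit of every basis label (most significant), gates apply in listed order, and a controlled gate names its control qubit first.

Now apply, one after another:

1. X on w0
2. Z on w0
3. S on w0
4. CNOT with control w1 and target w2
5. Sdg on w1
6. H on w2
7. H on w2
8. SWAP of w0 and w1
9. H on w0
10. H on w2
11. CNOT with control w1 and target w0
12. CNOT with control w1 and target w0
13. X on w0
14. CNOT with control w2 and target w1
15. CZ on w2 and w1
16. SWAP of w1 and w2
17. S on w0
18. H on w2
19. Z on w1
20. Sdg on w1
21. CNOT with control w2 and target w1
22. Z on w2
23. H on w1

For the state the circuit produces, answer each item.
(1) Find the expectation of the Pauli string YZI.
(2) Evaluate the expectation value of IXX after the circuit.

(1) The expectation value of YZI is 0.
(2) The expectation value of IXX is 0.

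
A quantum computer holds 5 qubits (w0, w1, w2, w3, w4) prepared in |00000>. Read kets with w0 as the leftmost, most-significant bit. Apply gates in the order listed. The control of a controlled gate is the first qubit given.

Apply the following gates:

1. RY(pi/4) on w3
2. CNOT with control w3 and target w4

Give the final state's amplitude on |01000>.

|01000> carries amplitude 0 in the final state.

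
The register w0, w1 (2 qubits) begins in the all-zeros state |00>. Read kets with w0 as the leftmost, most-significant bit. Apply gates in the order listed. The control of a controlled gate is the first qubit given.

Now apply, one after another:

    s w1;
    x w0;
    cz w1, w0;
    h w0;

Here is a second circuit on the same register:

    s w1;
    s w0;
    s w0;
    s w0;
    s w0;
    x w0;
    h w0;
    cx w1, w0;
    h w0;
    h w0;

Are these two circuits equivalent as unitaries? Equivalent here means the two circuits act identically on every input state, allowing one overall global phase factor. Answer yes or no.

Yes — the two circuits implement the same unitary up to a global phase.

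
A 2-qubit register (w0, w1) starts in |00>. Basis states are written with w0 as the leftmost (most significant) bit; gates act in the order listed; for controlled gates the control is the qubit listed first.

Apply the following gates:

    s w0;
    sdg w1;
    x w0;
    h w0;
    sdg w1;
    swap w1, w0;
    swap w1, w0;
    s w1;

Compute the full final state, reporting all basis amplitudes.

The final amplitudes are sqrt(2)/2 on |00>, 0 on |01>, -sqrt(2)/2 on |10>, 0 on |11>. Key observation: gates 5-8 undo each other exactly, leaving only the rest of the circuit to track.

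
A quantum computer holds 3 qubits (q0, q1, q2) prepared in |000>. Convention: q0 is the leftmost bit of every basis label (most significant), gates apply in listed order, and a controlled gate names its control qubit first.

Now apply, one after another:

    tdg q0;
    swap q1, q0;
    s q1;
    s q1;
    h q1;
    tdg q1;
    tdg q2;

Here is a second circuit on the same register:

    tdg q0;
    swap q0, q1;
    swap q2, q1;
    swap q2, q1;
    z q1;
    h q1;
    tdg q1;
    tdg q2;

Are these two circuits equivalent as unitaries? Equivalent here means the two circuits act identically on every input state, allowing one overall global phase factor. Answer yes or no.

Yes: on every input state the two circuits agree up to one overall phase factor.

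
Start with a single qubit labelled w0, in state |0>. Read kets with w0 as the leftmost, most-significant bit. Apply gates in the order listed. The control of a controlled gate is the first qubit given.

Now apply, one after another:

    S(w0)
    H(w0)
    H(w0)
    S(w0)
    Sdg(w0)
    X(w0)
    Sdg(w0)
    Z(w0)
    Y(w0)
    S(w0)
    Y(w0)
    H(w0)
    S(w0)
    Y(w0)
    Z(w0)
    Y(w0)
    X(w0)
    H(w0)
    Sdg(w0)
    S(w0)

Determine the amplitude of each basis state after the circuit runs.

The final amplitudes are 1/2 - I/2 on |0>, 1/2 + I/2 on |1>.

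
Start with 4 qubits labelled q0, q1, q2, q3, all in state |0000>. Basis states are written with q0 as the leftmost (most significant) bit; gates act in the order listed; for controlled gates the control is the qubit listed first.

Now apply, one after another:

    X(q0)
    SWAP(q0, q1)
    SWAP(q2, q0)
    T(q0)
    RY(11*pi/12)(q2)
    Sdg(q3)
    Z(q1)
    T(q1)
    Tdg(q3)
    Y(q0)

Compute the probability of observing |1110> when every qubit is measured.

Outcome |1110> occurs with probability sqrt(2)/8 + sqrt(6)/8 + 1/2.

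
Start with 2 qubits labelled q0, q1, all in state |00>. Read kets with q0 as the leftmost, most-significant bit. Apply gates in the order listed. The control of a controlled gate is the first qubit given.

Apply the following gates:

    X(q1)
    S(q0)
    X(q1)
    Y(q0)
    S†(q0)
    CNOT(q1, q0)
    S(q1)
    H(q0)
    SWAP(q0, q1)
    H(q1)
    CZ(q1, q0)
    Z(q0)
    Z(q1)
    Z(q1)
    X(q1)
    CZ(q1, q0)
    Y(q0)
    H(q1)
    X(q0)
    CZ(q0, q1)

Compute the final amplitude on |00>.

|00> carries amplitude sqrt(2)*I/2 in the final state.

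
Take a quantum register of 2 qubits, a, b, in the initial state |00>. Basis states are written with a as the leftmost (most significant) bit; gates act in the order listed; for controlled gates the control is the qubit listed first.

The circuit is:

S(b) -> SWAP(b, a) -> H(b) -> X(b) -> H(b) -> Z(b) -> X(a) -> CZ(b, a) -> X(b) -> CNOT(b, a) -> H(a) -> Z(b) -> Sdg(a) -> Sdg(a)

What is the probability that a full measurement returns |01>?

The probability of measuring |01> is 1/2. Key observation: the block from step 3 through step 6 cancels to the identity and can be dropped.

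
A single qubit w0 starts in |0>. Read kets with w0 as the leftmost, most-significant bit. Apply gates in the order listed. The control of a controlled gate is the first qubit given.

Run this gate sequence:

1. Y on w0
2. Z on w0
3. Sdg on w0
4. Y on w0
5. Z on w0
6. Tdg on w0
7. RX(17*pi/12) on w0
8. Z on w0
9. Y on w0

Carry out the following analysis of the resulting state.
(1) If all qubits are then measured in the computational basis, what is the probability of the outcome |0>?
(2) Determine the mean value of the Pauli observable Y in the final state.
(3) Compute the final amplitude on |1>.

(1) Outcome |0> occurs with probability -sqrt(2)/8 + sqrt(6)/8 + 1/2.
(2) The observable Y averages to -sqrt(6)/4 - sqrt(2)/4.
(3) The amplitude on |1> is -sqrt(2 - sqrt(2))/4 + sqrt(3*sqrt(2) + 6)/4.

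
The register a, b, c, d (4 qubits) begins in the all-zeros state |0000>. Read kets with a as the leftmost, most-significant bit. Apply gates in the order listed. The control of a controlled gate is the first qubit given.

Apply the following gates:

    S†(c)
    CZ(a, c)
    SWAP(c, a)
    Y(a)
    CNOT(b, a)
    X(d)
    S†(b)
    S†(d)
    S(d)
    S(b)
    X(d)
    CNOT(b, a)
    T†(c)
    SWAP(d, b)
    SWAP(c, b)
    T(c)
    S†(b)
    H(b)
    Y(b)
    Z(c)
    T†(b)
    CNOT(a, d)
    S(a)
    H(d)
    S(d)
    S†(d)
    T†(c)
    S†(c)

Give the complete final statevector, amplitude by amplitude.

The final amplitudes are I/2 on |1000>, -I/2 on |1001>, -exp(I*pi/4)/2 on |1100>, exp(I*pi/4)/2 on |1101>, and 0 on every other basis state. Key observation: the block from step 5 through step 12 cancels to the identity and can be dropped.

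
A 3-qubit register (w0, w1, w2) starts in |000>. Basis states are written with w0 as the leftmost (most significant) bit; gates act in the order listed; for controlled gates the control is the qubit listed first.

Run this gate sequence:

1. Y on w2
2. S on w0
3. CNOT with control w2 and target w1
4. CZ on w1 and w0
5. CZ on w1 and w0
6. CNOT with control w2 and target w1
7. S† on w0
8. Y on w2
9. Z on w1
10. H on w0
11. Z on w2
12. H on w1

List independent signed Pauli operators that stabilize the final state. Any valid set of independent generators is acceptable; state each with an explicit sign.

The final state is stabilized by the group generated by +XII, +IXI, +IIZ; other independent generating sets are equally valid.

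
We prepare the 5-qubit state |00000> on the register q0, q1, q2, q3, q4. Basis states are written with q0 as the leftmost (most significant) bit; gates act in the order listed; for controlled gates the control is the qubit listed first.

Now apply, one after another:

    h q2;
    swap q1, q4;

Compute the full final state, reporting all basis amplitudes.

After the circuit, the state carries amplitude sqrt(2)/2 on |00000>, sqrt(2)/2 on |00100>, and 0 on every other basis state.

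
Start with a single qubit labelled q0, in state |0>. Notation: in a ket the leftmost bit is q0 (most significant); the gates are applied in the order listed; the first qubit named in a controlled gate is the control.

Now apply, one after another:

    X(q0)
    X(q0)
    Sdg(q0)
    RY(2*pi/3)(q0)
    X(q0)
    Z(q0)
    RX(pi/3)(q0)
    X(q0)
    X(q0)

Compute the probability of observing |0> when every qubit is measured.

The probability of measuring |0> is 5/8.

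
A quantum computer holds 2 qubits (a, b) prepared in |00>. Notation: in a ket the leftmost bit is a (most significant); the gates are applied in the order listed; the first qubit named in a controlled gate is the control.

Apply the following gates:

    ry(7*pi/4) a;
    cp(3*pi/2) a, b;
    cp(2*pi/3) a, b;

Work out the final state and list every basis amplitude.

The final amplitudes are -sqrt(sqrt(2) + 2)/2 on |00>, 0 on |01>, sqrt(2 - sqrt(2))/2 on |10>, 0 on |11>.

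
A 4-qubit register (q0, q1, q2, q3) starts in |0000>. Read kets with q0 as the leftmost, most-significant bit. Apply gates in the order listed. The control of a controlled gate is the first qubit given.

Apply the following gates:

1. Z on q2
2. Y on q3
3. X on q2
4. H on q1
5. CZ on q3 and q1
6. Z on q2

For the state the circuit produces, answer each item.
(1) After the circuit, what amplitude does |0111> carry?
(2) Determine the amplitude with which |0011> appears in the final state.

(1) |0111> carries amplitude sqrt(2)*I/2 in the final state.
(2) The amplitude on |0011> is -sqrt(2)*I/2.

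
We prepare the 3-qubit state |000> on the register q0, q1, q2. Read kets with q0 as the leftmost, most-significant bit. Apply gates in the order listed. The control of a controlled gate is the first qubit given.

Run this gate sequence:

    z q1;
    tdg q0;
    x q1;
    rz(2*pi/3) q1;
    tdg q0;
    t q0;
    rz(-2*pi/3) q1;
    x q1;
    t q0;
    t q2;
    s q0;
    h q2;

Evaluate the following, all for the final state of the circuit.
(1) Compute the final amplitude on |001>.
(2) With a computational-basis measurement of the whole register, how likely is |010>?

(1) The amplitude on |001> is sqrt(2)/2. Key observation: the block from step 2 through step 9 cancels to the identity and can be dropped.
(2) The probability of measuring |010> is 0.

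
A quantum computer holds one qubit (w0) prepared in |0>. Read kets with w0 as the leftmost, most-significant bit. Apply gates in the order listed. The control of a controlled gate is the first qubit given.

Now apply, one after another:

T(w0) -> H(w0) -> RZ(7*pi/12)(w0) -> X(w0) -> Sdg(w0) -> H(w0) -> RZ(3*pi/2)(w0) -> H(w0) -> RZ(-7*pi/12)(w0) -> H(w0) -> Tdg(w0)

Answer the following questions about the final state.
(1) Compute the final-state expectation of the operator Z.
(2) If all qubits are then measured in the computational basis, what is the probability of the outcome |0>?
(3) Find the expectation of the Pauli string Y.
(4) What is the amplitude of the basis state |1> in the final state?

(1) The observable Z averages to 1/4.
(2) Outcome |0> occurs with probability 5/8.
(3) The expectation value of Y is -sqrt(2)/4 - sqrt(6)/8 - 1/4 + sqrt(3)/4.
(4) The amplitude on |1> is -exp(7*I*pi/12)/4 - exp(I*pi/12)/4 + exp(11*I*pi/12)/4 + exp(5*I*pi/12)/4 + I/2.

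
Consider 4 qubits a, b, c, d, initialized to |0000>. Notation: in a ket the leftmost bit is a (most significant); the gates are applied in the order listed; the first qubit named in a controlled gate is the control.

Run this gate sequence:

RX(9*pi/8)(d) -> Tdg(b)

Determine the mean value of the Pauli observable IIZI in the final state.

In the final state, IIZI has expectation 1.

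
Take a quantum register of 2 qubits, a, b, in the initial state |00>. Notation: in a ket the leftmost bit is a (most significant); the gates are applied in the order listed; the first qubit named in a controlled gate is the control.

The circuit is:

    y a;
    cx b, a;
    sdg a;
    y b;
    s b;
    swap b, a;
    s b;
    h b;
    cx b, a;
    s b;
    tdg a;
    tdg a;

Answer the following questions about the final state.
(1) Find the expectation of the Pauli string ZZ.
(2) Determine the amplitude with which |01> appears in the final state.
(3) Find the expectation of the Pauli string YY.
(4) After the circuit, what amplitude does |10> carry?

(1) In the final state, ZZ has expectation -1.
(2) The final state's coefficient on |01> equals -sqrt(2)/2.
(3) The observable YY averages to 1.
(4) The amplitude on |10> is -sqrt(2)/2.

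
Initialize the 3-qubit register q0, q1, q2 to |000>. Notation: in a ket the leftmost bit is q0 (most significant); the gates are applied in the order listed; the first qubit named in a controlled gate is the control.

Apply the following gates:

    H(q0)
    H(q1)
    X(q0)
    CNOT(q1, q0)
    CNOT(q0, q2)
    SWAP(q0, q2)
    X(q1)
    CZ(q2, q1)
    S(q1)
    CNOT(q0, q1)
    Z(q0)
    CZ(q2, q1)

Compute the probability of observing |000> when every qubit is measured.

A full measurement returns |000> with probability 1/4.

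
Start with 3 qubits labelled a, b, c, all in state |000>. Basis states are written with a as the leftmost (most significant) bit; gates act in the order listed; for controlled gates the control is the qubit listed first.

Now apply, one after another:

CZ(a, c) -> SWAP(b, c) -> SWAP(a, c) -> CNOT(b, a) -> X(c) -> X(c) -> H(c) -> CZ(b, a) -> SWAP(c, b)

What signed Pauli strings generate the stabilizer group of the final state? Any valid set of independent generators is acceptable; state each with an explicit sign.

The final state is stabilized by the group generated by +IXI, +ZII, +IIZ; other independent generating sets are equally valid. Key observation: steps 5-6 multiply out to the identity, so the circuit reduces to the remaining gates.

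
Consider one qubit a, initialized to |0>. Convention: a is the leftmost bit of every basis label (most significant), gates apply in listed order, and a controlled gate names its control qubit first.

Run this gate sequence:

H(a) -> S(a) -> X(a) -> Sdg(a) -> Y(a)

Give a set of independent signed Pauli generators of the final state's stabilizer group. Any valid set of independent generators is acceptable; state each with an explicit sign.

The final state is stabilized by the group generated by +X; other independent generating sets are equally valid.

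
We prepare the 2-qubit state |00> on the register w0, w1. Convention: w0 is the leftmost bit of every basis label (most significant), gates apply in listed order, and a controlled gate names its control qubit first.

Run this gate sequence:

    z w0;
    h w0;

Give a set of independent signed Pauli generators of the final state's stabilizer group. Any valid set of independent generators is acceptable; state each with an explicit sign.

One valid set of independent stabilizer generators is +XI, +IZ (any independent generating set of the same group is equally correct).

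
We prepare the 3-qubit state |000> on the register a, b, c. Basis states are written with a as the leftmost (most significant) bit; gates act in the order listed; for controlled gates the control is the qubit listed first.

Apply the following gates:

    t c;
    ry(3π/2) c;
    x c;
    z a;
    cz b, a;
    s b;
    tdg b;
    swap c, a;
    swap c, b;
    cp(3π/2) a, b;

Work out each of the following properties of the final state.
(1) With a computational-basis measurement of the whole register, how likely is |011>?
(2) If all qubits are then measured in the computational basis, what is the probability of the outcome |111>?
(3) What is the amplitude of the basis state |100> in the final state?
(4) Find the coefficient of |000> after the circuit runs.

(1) The probability of measuring |011> is 0.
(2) Outcome |111> occurs with probability 0.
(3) The amplitude on |100> is -sqrt(2)/2.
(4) The amplitude on |000> is sqrt(2)/2.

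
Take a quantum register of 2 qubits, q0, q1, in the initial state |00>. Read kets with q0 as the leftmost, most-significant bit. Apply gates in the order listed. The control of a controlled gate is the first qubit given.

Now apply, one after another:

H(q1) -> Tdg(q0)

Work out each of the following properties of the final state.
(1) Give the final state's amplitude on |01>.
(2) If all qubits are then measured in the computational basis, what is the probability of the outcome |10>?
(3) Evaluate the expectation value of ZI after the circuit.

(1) The amplitude on |01> is sqrt(2)/2.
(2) Outcome |10> occurs with probability 0.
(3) In the final state, ZI has expectation 1.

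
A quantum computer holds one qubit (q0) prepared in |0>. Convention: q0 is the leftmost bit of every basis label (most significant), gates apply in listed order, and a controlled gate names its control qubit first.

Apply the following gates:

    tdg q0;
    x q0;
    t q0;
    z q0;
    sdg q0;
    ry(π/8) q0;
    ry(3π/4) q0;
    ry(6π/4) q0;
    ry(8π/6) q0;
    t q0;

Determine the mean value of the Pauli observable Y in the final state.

The observable Y averages to sqrt(3)*sqrt(1/2 - sqrt(2)/4)*sqrt(sqrt(2)/4 + 1/2)*exp(-I*pi/4)*cos(pi/16)**2/2 + sqrt(2)*exp(-I*pi/4)*cos(pi/16)**2/8 - sqrt(6)*exp(I*pi/4)*sin(pi/16)*cos(pi/16)/4 + sqrt(1/2 - sqrt(2)/4)*sqrt(sqrt(2)/4 + 1/2)*exp(-I*pi/4)*sin(pi/16)*cos(pi/16) - sqrt(3)*sqrt(1/2 - sqrt(2)/4)*sqrt(sqrt(2)/4 + 1/2)*exp(I*pi/4)*sin(pi/16)**2/2 - sqrt(2)*exp(I*pi/4)*sin(pi/16)**2/8 - sqrt(2)*exp(-I*pi/4)*sin(pi/16)**2/8 - sqrt(3)*sqrt(1/2 - sqrt(2)/4)*sqrt(sqrt(2)/4 + 1/2)*exp(-I*pi/4)*sin(pi/16)**2/2 + sqrt(1/2 - sqrt(2)/4)*sqrt(sqrt(2)/4 + 1/2)*exp(I*pi/4)*sin(pi/16)*cos(pi/16) - sqrt(6)*exp(-I*pi/4)*sin(pi/16)*cos(pi/16)/4 + sqrt(2)*exp(I*pi/4)*cos(pi/16)**2/8 + sqrt(3)*sqrt(1/2 - sqrt(2)/4)*sqrt(sqrt(2)/4 + 1/2)*exp(I*pi/4)*cos(pi/16)**2/2.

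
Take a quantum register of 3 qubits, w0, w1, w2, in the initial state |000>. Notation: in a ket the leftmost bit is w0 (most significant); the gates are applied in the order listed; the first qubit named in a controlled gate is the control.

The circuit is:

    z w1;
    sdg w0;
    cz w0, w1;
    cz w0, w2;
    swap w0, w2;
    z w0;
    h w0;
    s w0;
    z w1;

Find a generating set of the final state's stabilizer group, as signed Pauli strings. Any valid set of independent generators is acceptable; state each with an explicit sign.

The final state is stabilized by the group generated by +YII, +IZI, +IIZ; other independent generating sets are equally valid.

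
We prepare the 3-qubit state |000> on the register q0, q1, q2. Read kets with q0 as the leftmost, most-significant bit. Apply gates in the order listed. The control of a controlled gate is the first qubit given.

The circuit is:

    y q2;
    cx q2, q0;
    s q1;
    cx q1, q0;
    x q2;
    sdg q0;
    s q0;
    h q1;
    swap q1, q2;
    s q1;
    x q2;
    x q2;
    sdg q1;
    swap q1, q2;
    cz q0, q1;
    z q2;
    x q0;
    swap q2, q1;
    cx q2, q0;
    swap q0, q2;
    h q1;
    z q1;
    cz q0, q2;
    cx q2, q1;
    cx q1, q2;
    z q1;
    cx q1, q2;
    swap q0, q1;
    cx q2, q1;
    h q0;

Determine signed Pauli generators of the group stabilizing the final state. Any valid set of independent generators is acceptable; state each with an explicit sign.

The stabilizer group can be generated by -IIX, +ZII, +IZI, among other valid generating sets. Key observation: the block from step 9 through step 14 cancels to the identity and can be dropped.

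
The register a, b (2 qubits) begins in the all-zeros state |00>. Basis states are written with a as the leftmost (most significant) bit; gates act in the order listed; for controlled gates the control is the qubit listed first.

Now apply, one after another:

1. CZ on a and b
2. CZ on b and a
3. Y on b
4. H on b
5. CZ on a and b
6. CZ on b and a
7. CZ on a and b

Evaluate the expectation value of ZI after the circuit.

In the final state, ZI has expectation 1.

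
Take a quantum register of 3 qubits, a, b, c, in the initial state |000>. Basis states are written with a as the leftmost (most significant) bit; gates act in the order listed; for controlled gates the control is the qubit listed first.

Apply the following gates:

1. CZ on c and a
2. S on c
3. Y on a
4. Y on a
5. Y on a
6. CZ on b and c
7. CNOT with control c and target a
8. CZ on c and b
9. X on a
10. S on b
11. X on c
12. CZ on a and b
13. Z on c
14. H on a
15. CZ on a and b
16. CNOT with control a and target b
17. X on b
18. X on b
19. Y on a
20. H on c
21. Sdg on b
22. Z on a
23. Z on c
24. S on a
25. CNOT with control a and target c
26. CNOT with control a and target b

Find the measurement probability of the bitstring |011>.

The probability of measuring |011> is 1/4. Key observation: gates 17-18 undo each other exactly, leaving only the rest of the circuit to track.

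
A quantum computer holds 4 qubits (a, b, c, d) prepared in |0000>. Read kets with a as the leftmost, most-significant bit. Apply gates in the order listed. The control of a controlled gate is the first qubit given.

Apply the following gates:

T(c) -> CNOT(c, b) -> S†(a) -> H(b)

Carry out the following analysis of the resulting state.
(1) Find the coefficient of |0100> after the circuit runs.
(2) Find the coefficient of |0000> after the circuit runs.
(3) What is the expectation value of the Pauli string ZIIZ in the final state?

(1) The final state's coefficient on |0100> equals sqrt(2)/2.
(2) The final state's coefficient on |0000> equals sqrt(2)/2.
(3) The observable ZIIZ averages to 1.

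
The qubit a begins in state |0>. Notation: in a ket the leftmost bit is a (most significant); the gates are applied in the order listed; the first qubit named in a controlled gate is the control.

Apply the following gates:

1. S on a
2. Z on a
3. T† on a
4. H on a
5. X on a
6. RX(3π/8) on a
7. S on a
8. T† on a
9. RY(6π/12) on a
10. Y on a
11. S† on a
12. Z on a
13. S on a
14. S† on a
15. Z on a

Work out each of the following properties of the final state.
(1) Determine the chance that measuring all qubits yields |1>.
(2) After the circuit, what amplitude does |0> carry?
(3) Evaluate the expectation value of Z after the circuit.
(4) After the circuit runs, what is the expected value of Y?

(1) Outcome |1> occurs with probability 1/2 - sqrt(2)/4. Key observation: gates 12-15 undo each other exactly, leaving only the rest of the circuit to track.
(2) The final state's coefficient on |0> equals -sin(3*pi/16)/2 - I*cos(3*pi/16)/2 + exp(-I*pi/4)*cos(3*pi/16)/2 - I*exp(-I*pi/4)*sin(3*pi/16)/2.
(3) The expectation value of Z is sqrt(2)/2.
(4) In the final state, Y has expectation 0.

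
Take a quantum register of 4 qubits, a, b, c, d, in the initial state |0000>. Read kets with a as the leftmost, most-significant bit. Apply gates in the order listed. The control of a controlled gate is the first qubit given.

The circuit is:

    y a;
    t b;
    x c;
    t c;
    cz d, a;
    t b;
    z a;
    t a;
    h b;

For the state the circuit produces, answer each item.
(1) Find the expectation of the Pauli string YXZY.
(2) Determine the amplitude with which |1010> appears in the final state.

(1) The observable YXZY averages to 0.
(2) The final state's coefficient on |1010> equals sqrt(2)/2.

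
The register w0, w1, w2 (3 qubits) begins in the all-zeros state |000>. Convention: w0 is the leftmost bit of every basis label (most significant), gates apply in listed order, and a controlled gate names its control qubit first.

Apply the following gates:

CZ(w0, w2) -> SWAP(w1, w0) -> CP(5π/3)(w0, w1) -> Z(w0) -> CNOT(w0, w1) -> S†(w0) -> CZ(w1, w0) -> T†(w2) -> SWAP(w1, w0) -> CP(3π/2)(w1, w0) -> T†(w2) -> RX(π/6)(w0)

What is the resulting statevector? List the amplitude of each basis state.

After the circuit, the state carries amplitude sqrt(2)/4 + sqrt(6)/4 on |000>, I*(-sqrt(6) + sqrt(2))/4 on |100>, and 0 on every other basis state.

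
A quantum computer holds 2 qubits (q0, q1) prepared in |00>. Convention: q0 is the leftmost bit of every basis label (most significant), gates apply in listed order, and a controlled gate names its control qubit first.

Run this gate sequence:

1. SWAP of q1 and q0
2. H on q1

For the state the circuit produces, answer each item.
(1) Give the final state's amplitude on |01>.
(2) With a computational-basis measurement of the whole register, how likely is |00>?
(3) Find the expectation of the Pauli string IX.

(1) |01> carries amplitude sqrt(2)/2 in the final state.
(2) A full measurement returns |00> with probability 1/2.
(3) The expectation value of IX is 1.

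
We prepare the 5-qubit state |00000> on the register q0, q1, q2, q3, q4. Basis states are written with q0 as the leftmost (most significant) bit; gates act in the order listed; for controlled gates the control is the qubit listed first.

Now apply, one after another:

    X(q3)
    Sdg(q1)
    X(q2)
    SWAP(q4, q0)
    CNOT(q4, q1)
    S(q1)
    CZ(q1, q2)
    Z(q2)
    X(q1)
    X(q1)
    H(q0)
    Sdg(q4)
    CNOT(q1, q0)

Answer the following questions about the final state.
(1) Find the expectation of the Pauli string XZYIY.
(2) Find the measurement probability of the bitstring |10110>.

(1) In the final state, XZYIY has expectation 0. Key observation: gates 9-10 undo each other exactly, leaving only the rest of the circuit to track.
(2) The probability of measuring |10110> is 1/2.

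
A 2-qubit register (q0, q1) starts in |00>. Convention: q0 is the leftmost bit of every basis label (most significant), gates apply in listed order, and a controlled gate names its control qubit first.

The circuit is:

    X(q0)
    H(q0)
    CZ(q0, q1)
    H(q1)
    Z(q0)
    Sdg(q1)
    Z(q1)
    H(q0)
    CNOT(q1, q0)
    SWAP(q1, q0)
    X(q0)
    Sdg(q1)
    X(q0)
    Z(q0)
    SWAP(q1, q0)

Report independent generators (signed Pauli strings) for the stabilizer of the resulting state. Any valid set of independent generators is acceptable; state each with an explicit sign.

The stabilizer group can be generated by -XX, +ZZ, among other valid generating sets.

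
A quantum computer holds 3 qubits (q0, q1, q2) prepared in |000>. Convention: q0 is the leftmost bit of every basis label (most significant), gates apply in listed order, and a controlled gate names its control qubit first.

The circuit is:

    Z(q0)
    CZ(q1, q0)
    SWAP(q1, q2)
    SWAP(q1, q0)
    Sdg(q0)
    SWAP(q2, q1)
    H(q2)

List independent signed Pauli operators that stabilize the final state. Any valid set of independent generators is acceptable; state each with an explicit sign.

One valid set of independent stabilizer generators is +IIX, +ZII, +IZI (any independent generating set of the same group is equally correct).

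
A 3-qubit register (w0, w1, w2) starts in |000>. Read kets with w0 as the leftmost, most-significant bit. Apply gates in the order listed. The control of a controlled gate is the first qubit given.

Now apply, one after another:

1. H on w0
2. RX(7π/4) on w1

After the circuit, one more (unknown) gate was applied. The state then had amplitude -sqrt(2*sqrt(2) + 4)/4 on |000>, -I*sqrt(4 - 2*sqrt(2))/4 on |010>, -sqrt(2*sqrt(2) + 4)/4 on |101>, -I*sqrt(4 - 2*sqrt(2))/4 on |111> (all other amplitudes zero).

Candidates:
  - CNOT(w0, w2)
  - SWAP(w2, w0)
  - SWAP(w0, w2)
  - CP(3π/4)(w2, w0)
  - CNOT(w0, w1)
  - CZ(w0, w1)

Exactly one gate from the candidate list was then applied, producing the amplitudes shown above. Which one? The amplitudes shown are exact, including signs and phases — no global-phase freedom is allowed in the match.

The unique candidate consistent with the amplitudes is CNOT(w0, w2).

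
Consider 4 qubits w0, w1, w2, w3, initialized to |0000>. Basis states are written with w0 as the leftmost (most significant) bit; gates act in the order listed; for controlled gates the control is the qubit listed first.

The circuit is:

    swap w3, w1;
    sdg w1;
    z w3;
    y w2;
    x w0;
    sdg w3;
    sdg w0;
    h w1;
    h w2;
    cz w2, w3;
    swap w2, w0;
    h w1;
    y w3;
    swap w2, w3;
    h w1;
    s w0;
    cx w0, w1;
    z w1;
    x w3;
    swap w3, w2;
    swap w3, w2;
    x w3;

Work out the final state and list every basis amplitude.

The final amplitudes are I/2 on |0011>, -I/2 on |0111>, 1/2 on |1011>, -1/2 on |1111>, and 0 on every other basis state. Key observation: steps 19-22 multiply out to the identity, so the circuit reduces to the remaining gates.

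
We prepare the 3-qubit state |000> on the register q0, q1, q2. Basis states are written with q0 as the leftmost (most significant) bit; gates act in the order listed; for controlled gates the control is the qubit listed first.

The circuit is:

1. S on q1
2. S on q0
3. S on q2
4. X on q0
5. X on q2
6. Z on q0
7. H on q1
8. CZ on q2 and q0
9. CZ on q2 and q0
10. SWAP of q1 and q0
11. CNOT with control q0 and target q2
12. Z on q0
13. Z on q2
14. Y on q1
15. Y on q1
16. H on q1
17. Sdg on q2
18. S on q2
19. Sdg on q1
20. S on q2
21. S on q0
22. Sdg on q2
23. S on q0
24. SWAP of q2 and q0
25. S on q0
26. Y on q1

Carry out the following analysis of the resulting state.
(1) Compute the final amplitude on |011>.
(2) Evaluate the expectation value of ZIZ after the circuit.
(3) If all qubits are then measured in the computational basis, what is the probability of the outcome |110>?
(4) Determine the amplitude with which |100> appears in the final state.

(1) The final state's coefficient on |011> equals -I/2.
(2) In the final state, ZIZ has expectation -1.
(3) A full measurement returns |110> with probability 1/4.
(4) |100> carries amplitude I/2 in the final state.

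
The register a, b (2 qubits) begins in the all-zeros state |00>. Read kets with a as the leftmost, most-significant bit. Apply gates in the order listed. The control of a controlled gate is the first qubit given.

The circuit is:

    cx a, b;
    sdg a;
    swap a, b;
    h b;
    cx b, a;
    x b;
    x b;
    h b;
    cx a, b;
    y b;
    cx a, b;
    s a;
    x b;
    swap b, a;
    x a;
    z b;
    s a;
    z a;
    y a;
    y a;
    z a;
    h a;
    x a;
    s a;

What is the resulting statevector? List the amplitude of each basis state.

The final amplitudes are sqrt(2)*(1 - I)/4 on |00>, sqrt(2)*(-1 + I)/4 on |01>, sqrt(2)*(1 - I)/4 on |10>, sqrt(2)*(1 - I)/4 on |11>. Key observation: steps 18-21 multiply out to the identity, so the circuit reduces to the remaining gates.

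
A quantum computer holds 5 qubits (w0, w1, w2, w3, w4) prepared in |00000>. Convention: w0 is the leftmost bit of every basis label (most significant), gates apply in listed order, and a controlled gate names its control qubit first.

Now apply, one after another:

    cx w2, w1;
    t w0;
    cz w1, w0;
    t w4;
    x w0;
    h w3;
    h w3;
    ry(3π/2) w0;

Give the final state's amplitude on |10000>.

The final state's coefficient on |10000> equals -sqrt(2)/2. Key observation: the block from step 6 through step 7 cancels to the identity and can be dropped.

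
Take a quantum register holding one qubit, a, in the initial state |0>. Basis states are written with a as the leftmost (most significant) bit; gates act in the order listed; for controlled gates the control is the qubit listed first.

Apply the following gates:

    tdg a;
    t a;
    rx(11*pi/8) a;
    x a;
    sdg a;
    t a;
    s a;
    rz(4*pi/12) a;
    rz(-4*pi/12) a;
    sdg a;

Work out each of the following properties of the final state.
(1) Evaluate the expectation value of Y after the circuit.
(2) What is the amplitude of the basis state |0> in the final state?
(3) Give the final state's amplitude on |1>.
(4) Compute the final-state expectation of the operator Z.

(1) In the final state, Y has expectation -sqrt(2*sqrt(2) + 4)/4. Key observation: steps 7-10 multiply out to the identity, so the circuit reduces to the remaining gates.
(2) The amplitude on |0> is -I*sin(5*pi/16).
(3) The final state's coefficient on |1> equals exp(3*I*pi/4)*cos(5*pi/16).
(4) The observable Z averages to sqrt(2 - sqrt(2))/2.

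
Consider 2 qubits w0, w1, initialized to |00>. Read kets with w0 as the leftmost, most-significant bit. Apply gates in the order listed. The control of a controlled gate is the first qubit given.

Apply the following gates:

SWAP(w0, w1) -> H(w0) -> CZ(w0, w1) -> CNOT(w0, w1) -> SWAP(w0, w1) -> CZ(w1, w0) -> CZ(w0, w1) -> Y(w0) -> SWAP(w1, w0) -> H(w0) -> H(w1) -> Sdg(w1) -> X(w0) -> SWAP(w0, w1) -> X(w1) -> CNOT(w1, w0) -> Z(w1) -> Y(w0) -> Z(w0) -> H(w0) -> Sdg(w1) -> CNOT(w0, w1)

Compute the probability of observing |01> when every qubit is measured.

The probability of measuring |01> is 1/4.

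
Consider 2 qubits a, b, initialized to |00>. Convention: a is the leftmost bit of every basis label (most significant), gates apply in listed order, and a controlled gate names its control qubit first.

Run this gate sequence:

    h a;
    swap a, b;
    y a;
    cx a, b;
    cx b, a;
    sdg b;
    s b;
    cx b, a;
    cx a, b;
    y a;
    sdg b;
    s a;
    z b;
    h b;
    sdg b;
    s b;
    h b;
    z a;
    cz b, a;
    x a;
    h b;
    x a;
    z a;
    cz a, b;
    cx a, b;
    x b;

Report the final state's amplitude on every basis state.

The final amplitudes are 1/2 - I/2 on |00>, 1/2 + I/2 on |01>, 0 on |10>, 0 on |11>. Key observation: gates 3-10 undo each other exactly, leaving only the rest of the circuit to track.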